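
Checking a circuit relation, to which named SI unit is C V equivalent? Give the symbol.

C = A·s = s·A (charge = current × time).
V = W/A (potential = power per current),
    = kg·m²·s⁻³·A⁻¹.
Combining: C·V = (s·A) · (kg·m²·s⁻³·A⁻¹) = kg·m²·s⁻².
kg·m²·s⁻² is the base-SI form of the joule.

J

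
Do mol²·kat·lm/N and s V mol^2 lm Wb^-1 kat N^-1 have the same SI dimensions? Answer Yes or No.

Left side:
  N = kg·m/s² = kg·m·s⁻² (force = mass × acceleration).
  So N⁻¹ = kg⁻¹·m⁻¹·s².
  kat = mol/s = s⁻¹·mol (catalytic activity).
  lm = cd·sr = cd (luminous flux; sr is dimensionless).
  Combining: mol²·N⁻¹·kat·lm = mol² · (kg⁻¹·m⁻¹·s²) · (s⁻¹·mol) · cd = kg⁻¹·m⁻¹·s·mol³·cd.
Right side:
  V = W/A (potential = power per current),
      = kg·m²·s⁻³·A⁻¹.
  lm = cd·sr = cd (luminous flux; sr is dimensionless).
  Wb = V·s (flux: a volt is a weber per second),
      = kg·m²·s⁻²·A⁻¹.
  So Wb⁻¹ = kg⁻¹·m⁻²·s²·A.
  kat = mol/s = s⁻¹·mol (catalytic activity).
  N = kg·m/s² = kg·m·s⁻² (force = mass × acceleration).
  So N⁻¹ = kg⁻¹·m⁻¹·s².
  Combining: s·V·mol²·lm·Wb⁻¹·kat·N⁻¹ = s · (kg·m²·s⁻³·A⁻¹) · mol² · cd · (kg⁻¹·m⁻²·s²·A) · (s⁻¹·mol) · (kg⁻¹·m⁻¹·s²) = kg⁻¹·m⁻¹·s·mol³·cd.
Both reduce to kg⁻¹·m⁻¹·s·mol³·cd.

Yes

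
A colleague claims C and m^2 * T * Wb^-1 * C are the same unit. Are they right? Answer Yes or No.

Left side:
  C = s·A.
Right side:
  T = Wb/m² (flux density = flux per area),
      = kg·s⁻²·A⁻¹.
  Wb = V·s (flux: a volt is a weber per second),
      = kg·m²·s⁻²·A⁻¹.
  So Wb⁻¹ = kg⁻¹·m⁻²·s²·A.
  C = A·s = s·A (charge = current × time).
  Combining: m²·T·Wb⁻¹·C = m² · (kg·s⁻²·A⁻¹) · (kg⁻¹·m⁻²·s²·A) · (s·A) = s·A.
Both reduce to s·A.

Yes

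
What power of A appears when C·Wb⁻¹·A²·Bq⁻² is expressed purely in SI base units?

4

C = s·A.
Wb = kg·m²·s⁻²·A⁻¹.
So Wb⁻¹ = kg⁻¹·m⁻²·s²·A.
Bq = s⁻¹.
So Bq⁻² = s².
Combining: C·Wb⁻¹·A²·Bq⁻² = (s·A) · (kg⁻¹·m⁻²·s²·A) · A² · s² = kg⁻¹·m⁻²·s⁵·A⁴.
The exponent of A is 4.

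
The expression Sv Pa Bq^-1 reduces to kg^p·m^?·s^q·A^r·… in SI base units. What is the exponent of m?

Sv = J/kg (equivalent dose = energy per mass),
    = m²·s⁻².
Pa = N/m² (pressure = force per area),
    = kg·m⁻¹·s⁻².
Bq = 1/s = s⁻¹ (activity is decays per second).
So Bq⁻¹ = s.
Combining: Sv·Pa·Bq⁻¹ = (m²·s⁻²) · (kg·m⁻¹·s⁻²) · s = kg·m·s⁻³.
The exponent of m is 1.

1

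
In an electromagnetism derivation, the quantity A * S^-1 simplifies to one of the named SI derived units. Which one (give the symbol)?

S = kg⁻¹·m⁻²·s³·A².
So S⁻¹ = kg·m²·s⁻³·A⁻².
Combining: A·S⁻¹ = A · (kg·m²·s⁻³·A⁻²) = kg·m²·s⁻³·A⁻¹.
kg·m²·s⁻³·A⁻¹ is the base-SI form of the volt.

V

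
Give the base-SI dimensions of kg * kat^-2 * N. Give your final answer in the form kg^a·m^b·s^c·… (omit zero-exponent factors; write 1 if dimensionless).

kat = mol/s = s⁻¹·mol (catalytic activity).
So kat⁻² = s²·mol⁻².
N = kg·m/s² = kg·m·s⁻² (force = mass × acceleration).
Combining: kg·kat⁻²·N = kg · (s²·mol⁻²) · (kg·m·s⁻²) = kg²·m·mol⁻².

kg²·m·mol⁻²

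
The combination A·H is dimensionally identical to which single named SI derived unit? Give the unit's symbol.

Wb

H = Wb/A (inductance = flux per current),
    = kg·m²·s⁻²·A⁻².
Combining: A·H = A · (kg·m²·s⁻²·A⁻²) = kg·m²·s⁻²·A⁻¹.
kg·m²·s⁻²·A⁻¹ is the base-SI form of the weber.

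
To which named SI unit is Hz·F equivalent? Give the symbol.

Hz = 1/s = s⁻¹ (frequency is cycles per second).
F = C/V (capacitance = charge per voltage),
    = A·s/(kg·m²·s⁻³·A⁻¹) (substituting C and V),
    = kg⁻¹·m⁻²·s⁴·A².
Combining: Hz·F = s⁻¹ · (kg⁻¹·m⁻²·s⁴·A²) = kg⁻¹·m⁻²·s³·A².
kg⁻¹·m⁻²·s³·A² is the base-SI form of the siemens.

S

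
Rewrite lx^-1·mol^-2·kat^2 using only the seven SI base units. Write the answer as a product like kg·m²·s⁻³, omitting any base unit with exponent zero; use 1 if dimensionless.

lx = lm/m² (illuminance = luminous flux per area),
    = m⁻²·cd.
So lx⁻¹ = m²·cd⁻¹.
kat = mol/s = s⁻¹·mol (catalytic activity).
So kat² = s⁻²·mol².
Combining: lx⁻¹·mol⁻²·kat² = (m²·cd⁻¹) · mol⁻² · (s⁻²·mol²) = m²·s⁻²·cd⁻¹.

m²·s⁻²·cd⁻¹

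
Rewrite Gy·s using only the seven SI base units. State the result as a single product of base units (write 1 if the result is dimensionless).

Gy = m²·s⁻².
Combining: Gy·s = (m²·s⁻²) · s = m²·s⁻¹.

m²·s⁻¹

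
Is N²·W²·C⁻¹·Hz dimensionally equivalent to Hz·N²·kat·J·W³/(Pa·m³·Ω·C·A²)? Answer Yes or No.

No

Left side:
  N = kg·m/s² = kg·m·s⁻² (force = mass × acceleration).
  So N² = kg²·m²·s⁻⁴.
  W = J/s (power = energy per time),
      = kg·m²·s⁻³.
  So W² = kg²·m⁴·s⁻⁶.
  C = A·s = s·A (charge = current × time).
  So C⁻¹ = s⁻¹·A⁻¹.
  Hz = 1/s = s⁻¹ (frequency is cycles per second).
  Combining: N²·W²·C⁻¹·Hz = (kg²·m²·s⁻⁴) · (kg²·m⁴·s⁻⁶) · (s⁻¹·A⁻¹) · s⁻¹ = kg⁴·m⁶·s⁻¹²·A⁻¹.
Right side:
  Hz = 1/s = s⁻¹ (frequency is cycles per second).
  Pa = N/m² (pressure = force per area),
      = kg·m⁻¹·s⁻².
  So Pa⁻¹ = kg⁻¹·m·s².
  N = kg·m/s² = kg·m·s⁻² (force = mass × acceleration).
  So N² = kg²·m²·s⁻⁴.
  kat = mol/s = s⁻¹·mol (catalytic activity).
  J = N·m (work = force × distance),
      = kg·m²·s⁻².
  Ω = V/A (resistance = voltage per current),
      = kg·m²·s⁻³·A⁻².
  So Ω⁻¹ = kg⁻¹·m⁻²·s³·A².
  W = J/s (power = energy per time),
      = kg·m²·s⁻³.
  So W³ = kg³·m⁶·s⁻⁹.
  C = A·s = s·A (charge = current × time).
  So C⁻¹ = s⁻¹·A⁻¹.
  Combining: Hz·Pa⁻¹·N²·kat·J·m⁻³·Ω⁻¹·W³·C⁻¹·A⁻² = s⁻¹ · (kg⁻¹·m·s²) · (kg²·m²·s⁻⁴) · (s⁻¹·mol) · (kg·m²·s⁻²) · m⁻³ · (kg⁻¹·m⁻²·s³·A²) · (kg³·m⁶·s⁻⁹) · (s⁻¹·A⁻¹) · A⁻² = kg⁴·m⁶·s⁻¹³·A⁻¹·mol.
Left is kg⁴·m⁶·s⁻¹²·A⁻¹; right is kg⁴·m⁶·s⁻¹³·A⁻¹·mol — different.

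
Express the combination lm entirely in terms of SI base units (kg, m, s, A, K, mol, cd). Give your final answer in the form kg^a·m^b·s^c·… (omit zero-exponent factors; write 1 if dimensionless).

lm = cd.

cd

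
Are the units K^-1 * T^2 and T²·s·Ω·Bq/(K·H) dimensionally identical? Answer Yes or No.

Left side:
  T = kg·s⁻²·A⁻¹.
  So T² = kg²·s⁻⁴·A⁻².
  Combining: K⁻¹·T² = K⁻¹ · (kg²·s⁻⁴·A⁻²) = kg²·s⁻⁴·A⁻²·K⁻¹.
Right side:
  T = kg·s⁻²·A⁻¹.
  So T² = kg²·s⁻⁴·A⁻².
  Ω = kg·m²·s⁻³·A⁻².
  Bq = s⁻¹.
  H = kg·m²·s⁻²·A⁻².
  So H⁻¹ = kg⁻¹·m⁻²·s²·A².
  Combining: T²·s·K⁻¹·Ω·Bq·H⁻¹ = (kg²·s⁻⁴·A⁻²) · s · K⁻¹ · (kg·m²·s⁻³·A⁻²) · s⁻¹ · (kg⁻¹·m⁻²·s²·A²) = kg²·s⁻⁵·A⁻²·K⁻¹.
Left is kg²·s⁻⁴·A⁻²·K⁻¹; right is kg²·s⁻⁵·A⁻²·K⁻¹ — different.

No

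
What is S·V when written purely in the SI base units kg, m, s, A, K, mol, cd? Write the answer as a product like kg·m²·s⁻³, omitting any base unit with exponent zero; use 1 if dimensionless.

A

S = kg⁻¹·m⁻²·s³·A².
V = kg·m²·s⁻³·A⁻¹.
Combining: S·V = (kg⁻¹·m⁻²·s³·A²) · (kg·m²·s⁻³·A⁻¹) = A.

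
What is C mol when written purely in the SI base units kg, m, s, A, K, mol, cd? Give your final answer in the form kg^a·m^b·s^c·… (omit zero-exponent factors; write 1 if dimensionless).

s·A·mol

C = A·s = s·A (charge = current × time).
Combining: C·mol = (s·A) · mol = s·A·mol.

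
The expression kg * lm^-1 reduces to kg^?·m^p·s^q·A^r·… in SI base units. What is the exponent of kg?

1

lm = cd·sr = cd (luminous flux; sr is dimensionless).
So lm⁻¹ = cd⁻¹.
Combining: kg·lm⁻¹ = kg · cd⁻¹ = kg·cd⁻¹.
The exponent of kg is 1.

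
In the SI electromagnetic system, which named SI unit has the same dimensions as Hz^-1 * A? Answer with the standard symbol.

Hz = 1/s = s⁻¹ (frequency is cycles per second).
So Hz⁻¹ = s.
Combining: Hz⁻¹·A = s · A = s·A.
s·A is the base-SI form of the coulomb.

C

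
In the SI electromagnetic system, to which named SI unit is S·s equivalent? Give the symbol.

S = 1/Ω (conductance is reciprocal resistance),
    = kg⁻¹·m⁻²·s³·A².
Combining: S·s = (kg⁻¹·m⁻²·s³·A²) · s = kg⁻¹·m⁻²·s⁴·A².
kg⁻¹·m⁻²·s⁴·A² is the base-SI form of the farad.

F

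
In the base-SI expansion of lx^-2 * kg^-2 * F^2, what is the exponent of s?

lx = m⁻²·cd.
So lx⁻² = m⁴·cd⁻².
F = kg⁻¹·m⁻²·s⁴·A².
So F² = kg⁻²·m⁻⁴·s⁸·A⁴.
Combining: lx⁻²·kg⁻²·F² = (m⁴·cd⁻²) · kg⁻² · (kg⁻²·m⁻⁴·s⁸·A⁴) = kg⁻⁴·s⁸·A⁴·cd⁻².
The exponent of s is 8.

8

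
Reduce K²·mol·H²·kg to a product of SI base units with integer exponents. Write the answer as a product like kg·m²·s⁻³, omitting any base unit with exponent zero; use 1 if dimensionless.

H = Wb/A (inductance = flux per current),
    = kg·m²·s⁻²·A⁻².
So H² = kg²·m⁴·s⁻⁴·A⁻⁴.
Combining: K²·mol·H²·kg = K² · mol · (kg²·m⁴·s⁻⁴·A⁻⁴) · kg = kg³·m⁴·s⁻⁴·A⁻⁴·K²·mol.

kg³·m⁴·s⁻⁴·A⁻⁴·K²·mol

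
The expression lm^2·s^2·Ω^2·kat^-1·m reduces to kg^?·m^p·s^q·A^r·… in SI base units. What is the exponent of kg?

2

lm = cd.
So lm² = cd².
Ω = kg·m²·s⁻³·A⁻².
So Ω² = kg²·m⁴·s⁻⁶·A⁻⁴.
kat = s⁻¹·mol.
So kat⁻¹ = s·mol⁻¹.
Combining: lm²·s²·Ω²·kat⁻¹·m = cd² · s² · (kg²·m⁴·s⁻⁶·A⁻⁴) · (s·mol⁻¹) · m = kg²·m⁵·s⁻³·A⁻⁴·mol⁻¹·cd².
The exponent of kg is 2.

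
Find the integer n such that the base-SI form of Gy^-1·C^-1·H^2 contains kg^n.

2

Gy = m²·s⁻².
So Gy⁻¹ = m⁻²·s².
C = s·A.
So C⁻¹ = s⁻¹·A⁻¹.
H = kg·m²·s⁻²·A⁻².
So H² = kg²·m⁴·s⁻⁴·A⁻⁴.
Combining: Gy⁻¹·C⁻¹·H² = (m⁻²·s²) · (s⁻¹·A⁻¹) · (kg²·m⁴·s⁻⁴·A⁻⁴) = kg²·m²·s⁻³·A⁻⁵.
The exponent of kg is 2.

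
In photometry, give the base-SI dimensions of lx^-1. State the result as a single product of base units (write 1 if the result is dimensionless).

lx = m⁻²·cd.
So lx⁻¹ = m²·cd⁻¹.

m²·cd⁻¹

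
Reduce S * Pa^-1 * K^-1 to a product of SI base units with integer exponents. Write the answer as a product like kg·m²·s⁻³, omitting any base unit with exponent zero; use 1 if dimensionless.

kg⁻²·m⁻¹·s⁵·A²·K⁻¹

S = 1/Ω (conductance is reciprocal resistance),
    = kg⁻¹·m⁻²·s³·A².
Pa = N/m² (pressure = force per area),
    = kg·m⁻¹·s⁻².
So Pa⁻¹ = kg⁻¹·m·s².
Combining: S·Pa⁻¹·K⁻¹ = (kg⁻¹·m⁻²·s³·A²) · (kg⁻¹·m·s²) · K⁻¹ = kg⁻²·m⁻¹·s⁵·A²·K⁻¹.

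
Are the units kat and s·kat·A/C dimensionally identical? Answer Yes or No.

Left side:
  kat = mol/s = s⁻¹·mol (catalytic activity).
Right side:
  kat = mol/s = s⁻¹·mol (catalytic activity).
  C = A·s = s·A (charge = current × time).
  So C⁻¹ = s⁻¹·A⁻¹.
  Combining: s·kat·A·C⁻¹ = s · (s⁻¹·mol) · A · (s⁻¹·A⁻¹) = s⁻¹·mol.
Both reduce to s⁻¹·mol.

Yes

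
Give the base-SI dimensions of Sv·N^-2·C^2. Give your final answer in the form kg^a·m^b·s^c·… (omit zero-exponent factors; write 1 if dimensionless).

kg⁻²·s⁴·A²

Sv = J/kg (equivalent dose = energy per mass),
    = m²·s⁻².
N = kg·m/s² = kg·m·s⁻² (force = mass × acceleration).
So N⁻² = kg⁻²·m⁻²·s⁴.
C = A·s = s·A (charge = current × time).
So C² = s²·A².
Combining: Sv·N⁻²·C² = (m²·s⁻²) · (kg⁻²·m⁻²·s⁴) · (s²·A²) = kg⁻²·s⁴·A².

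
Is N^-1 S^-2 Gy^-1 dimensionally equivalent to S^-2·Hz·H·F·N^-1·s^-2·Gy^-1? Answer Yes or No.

No

Left side:
  N = kg·m·s⁻².
  So N⁻¹ = kg⁻¹·m⁻¹·s².
  S = kg⁻¹·m⁻²·s³·A².
  So S⁻² = kg²·m⁴·s⁻⁶·A⁻⁴.
  Gy = m²·s⁻².
  So Gy⁻¹ = m⁻²·s².
  Combining: N⁻¹·S⁻²·Gy⁻¹ = (kg⁻¹·m⁻¹·s²) · (kg²·m⁴·s⁻⁶·A⁻⁴) · (m⁻²·s²) = kg·m·s⁻²·A⁻⁴.
Right side:
  S = kg⁻¹·m⁻²·s³·A².
  So S⁻² = kg²·m⁴·s⁻⁶·A⁻⁴.
  Hz = s⁻¹.
  H = kg·m²·s⁻²·A⁻².
  F = kg⁻¹·m⁻²·s⁴·A².
  N = kg·m·s⁻².
  So N⁻¹ = kg⁻¹·m⁻¹·s².
  Gy = m²·s⁻².
  So Gy⁻¹ = m⁻²·s².
  Combining: S⁻²·Hz·H·F·N⁻¹·s⁻²·Gy⁻¹ = (kg²·m⁴·s⁻⁶·A⁻⁴) · s⁻¹ · (kg·m²·s⁻²·A⁻²) · (kg⁻¹·m⁻²·s⁴·A²) · (kg⁻¹·m⁻¹·s²) · s⁻² · (m⁻²·s²) = kg·m·s⁻³·A⁻⁴.
Left is kg·m·s⁻²·A⁻⁴; right is kg·m·s⁻³·A⁻⁴ — different.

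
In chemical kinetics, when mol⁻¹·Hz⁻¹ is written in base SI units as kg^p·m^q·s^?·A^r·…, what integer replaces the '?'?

1

Hz = s⁻¹.
So Hz⁻¹ = s.
Combining: mol⁻¹·Hz⁻¹ = mol⁻¹ · s = s·mol⁻¹.
The exponent of s is 1.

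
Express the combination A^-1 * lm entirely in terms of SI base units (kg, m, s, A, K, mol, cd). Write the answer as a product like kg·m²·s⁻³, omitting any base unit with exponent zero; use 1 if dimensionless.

A⁻¹·cd

lm = cd·sr = cd (luminous flux; sr is dimensionless).
Combining: A⁻¹·lm = A⁻¹ · cd = A⁻¹·cd.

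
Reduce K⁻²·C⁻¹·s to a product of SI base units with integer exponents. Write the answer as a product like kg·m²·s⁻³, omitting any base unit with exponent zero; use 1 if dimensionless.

A⁻¹·K⁻²

C = A·s = s·A (charge = current × time).
So C⁻¹ = s⁻¹·A⁻¹.
Combining: K⁻²·C⁻¹·s = K⁻² · (s⁻¹·A⁻¹) · s = A⁻¹·K⁻².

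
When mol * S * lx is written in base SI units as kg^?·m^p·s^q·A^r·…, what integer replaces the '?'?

S = 1/Ω (conductance is reciprocal resistance),
    = kg⁻¹·m⁻²·s³·A².
lx = lm/m² (illuminance = luminous flux per area),
    = m⁻²·cd.
Combining: mol·S·lx = mol · (kg⁻¹·m⁻²·s³·A²) · (m⁻²·cd) = kg⁻¹·m⁻⁴·s³·A²·mol·cd.
The exponent of kg is -1.

-1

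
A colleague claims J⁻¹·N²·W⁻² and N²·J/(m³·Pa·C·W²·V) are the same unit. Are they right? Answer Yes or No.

Left side:
  J = N·m (work = force × distance),
      = kg·m²·s⁻².
  So J⁻¹ = kg⁻¹·m⁻²·s².
  N = kg·m/s² = kg·m·s⁻² (force = mass × acceleration).
  So N² = kg²·m²·s⁻⁴.
  W = J/s (power = energy per time),
      = kg·m²·s⁻³.
  So W⁻² = kg⁻²·m⁻⁴·s⁶.
  Combining: J⁻¹·N²·W⁻² = (kg⁻¹·m⁻²·s²) · (kg²·m²·s⁻⁴) · (kg⁻²·m⁻⁴·s⁶) = kg⁻¹·m⁻⁴·s⁴.
Right side:
  N = kg·m·s⁻².
  So N² = kg²·m²·s⁻⁴.
  J = kg·m²·s⁻².
  Pa = kg·m⁻¹·s⁻².
  So Pa⁻¹ = kg⁻¹·m·s².
  C = s·A.
  So C⁻¹ = s⁻¹·A⁻¹.
  W = kg·m²·s⁻³.
  So W⁻² = kg⁻²·m⁻⁴·s⁶.
  V = kg·m²·s⁻³·A⁻¹.
  So V⁻¹ = kg⁻¹·m⁻²·s³·A.
  Combining: N²·J·m⁻³·Pa⁻¹·C⁻¹·W⁻²·V⁻¹ = (kg²·m²·s⁻⁴) · (kg·m²·s⁻²) · m⁻³ · (kg⁻¹·m·s²) · (s⁻¹·A⁻¹) · (kg⁻²·m⁻⁴·s⁶) · (kg⁻¹·m⁻²·s³·A) = kg⁻¹·m⁻⁴·s⁴.
Both reduce to kg⁻¹·m⁻⁴·s⁴.

Yes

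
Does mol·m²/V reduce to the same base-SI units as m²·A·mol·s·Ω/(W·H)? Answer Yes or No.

Yes

Left side:
  V = kg·m²·s⁻³·A⁻¹.
  So V⁻¹ = kg⁻¹·m⁻²·s³·A.
  Combining: V⁻¹·mol·m² = (kg⁻¹·m⁻²·s³·A) · mol · m² = kg⁻¹·s³·A·mol.
Right side:
  W = kg·m²·s⁻³.
  So W⁻¹ = kg⁻¹·m⁻²·s³.
  H = kg·m²·s⁻²·A⁻².
  So H⁻¹ = kg⁻¹·m⁻²·s²·A².
  Ω = kg·m²·s⁻³·A⁻².
  Combining: m²·W⁻¹·A·mol·H⁻¹·s·Ω = m² · (kg⁻¹·m⁻²·s³) · A · mol · (kg⁻¹·m⁻²·s²·A²) · s · (kg·m²·s⁻³·A⁻²) = kg⁻¹·s³·A·mol.
Both reduce to kg⁻¹·s³·A·mol.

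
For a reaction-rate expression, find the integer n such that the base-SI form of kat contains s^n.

-1

kat = s⁻¹·mol.
The exponent of s is -1.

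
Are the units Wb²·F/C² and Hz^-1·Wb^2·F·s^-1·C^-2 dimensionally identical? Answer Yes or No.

Yes

Left side:
  Wb = kg·m²·s⁻²·A⁻¹.
  So Wb² = kg²·m⁴·s⁻⁴·A⁻².
  C = s·A.
  So C⁻² = s⁻²·A⁻².
  F = kg⁻¹·m⁻²·s⁴·A².
  Combining: Wb²·C⁻²·F = (kg²·m⁴·s⁻⁴·A⁻²) · (s⁻²·A⁻²) · (kg⁻¹·m⁻²·s⁴·A²) = kg·m²·s⁻²·A⁻².
Right side:
  Hz = 1/s = s⁻¹ (frequency is cycles per second).
  So Hz⁻¹ = s.
  Wb = V·s (flux: a volt is a weber per second),
      = kg·m²·s⁻²·A⁻¹.
  So Wb² = kg²·m⁴·s⁻⁴·A⁻².
  F = C/V (capacitance = charge per voltage),
      = A·s/(kg·m²·s⁻³·A⁻¹) (substituting C and V),
      = kg⁻¹·m⁻²·s⁴·A².
  C = A·s = s·A (charge = current × time).
  So C⁻² = s⁻²·A⁻².
  Combining: Hz⁻¹·Wb²·F·s⁻¹·C⁻² = s · (kg²·m⁴·s⁻⁴·A⁻²) · (kg⁻¹·m⁻²·s⁴·A²) · s⁻¹ · (s⁻²·A⁻²) = kg·m²·s⁻²·A⁻².
Both reduce to kg·m²·s⁻²·A⁻².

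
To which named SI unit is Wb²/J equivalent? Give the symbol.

H

Wb = V·s (flux: a volt is a weber per second),
    = kg·m²·s⁻²·A⁻¹.
So Wb² = kg²·m⁴·s⁻⁴·A⁻².
J = N·m (work = force × distance),
    = kg·m²·s⁻².
So J⁻¹ = kg⁻¹·m⁻²·s².
Combining: Wb²·J⁻¹ = (kg²·m⁴·s⁻⁴·A⁻²) · (kg⁻¹·m⁻²·s²) = kg·m²·s⁻²·A⁻².
kg·m²·s⁻²·A⁻² is the base-SI form of the henry.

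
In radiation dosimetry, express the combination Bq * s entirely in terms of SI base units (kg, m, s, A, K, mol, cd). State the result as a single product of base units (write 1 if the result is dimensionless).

Bq = 1/s = s⁻¹ (activity is decays per second).
Combining: Bq·s = s⁻¹ · s = 1.

1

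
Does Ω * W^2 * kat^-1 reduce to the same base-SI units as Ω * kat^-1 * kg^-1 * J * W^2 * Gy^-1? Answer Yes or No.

Left side:
  Ω = V/A (resistance = voltage per current),
      = kg·m²·s⁻³·A⁻².
  W = J/s (power = energy per time),
      = kg·m²·s⁻³.
  So W² = kg²·m⁴·s⁻⁶.
  kat = mol/s = s⁻¹·mol (catalytic activity).
  So kat⁻¹ = s·mol⁻¹.
  Combining: Ω·W²·kat⁻¹ = (kg·m²·s⁻³·A⁻²) · (kg²·m⁴·s⁻⁶) · (s·mol⁻¹) = kg³·m⁶·s⁻⁸·A⁻²·mol⁻¹.
Right side:
  Ω = V/A (resistance = voltage per current),
      = kg·m²·s⁻³·A⁻².
  kat = mol/s = s⁻¹·mol (catalytic activity).
  So kat⁻¹ = s·mol⁻¹.
  J = N·m (work = force × distance),
      = kg·m²·s⁻².
  W = J/s (power = energy per time),
      = kg·m²·s⁻³.
  So W² = kg²·m⁴·s⁻⁶.
  Gy = J/kg (absorbed dose = energy per mass),
      = m²·s⁻².
  So Gy⁻¹ = m⁻²·s².
  Combining: Ω·kat⁻¹·kg⁻¹·J·W²·Gy⁻¹ = (kg·m²·s⁻³·A⁻²) · (s·mol⁻¹) · kg⁻¹ · (kg·m²·s⁻²) · (kg²·m⁴·s⁻⁶) · (m⁻²·s²) = kg³·m⁶·s⁻⁸·A⁻²·mol⁻¹.
Both reduce to kg³·m⁶·s⁻⁸·A⁻²·mol⁻¹.

Yes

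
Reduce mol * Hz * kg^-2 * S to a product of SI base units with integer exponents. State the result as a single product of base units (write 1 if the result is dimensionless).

kg⁻³·m⁻²·s²·A²·mol

Hz = 1/s = s⁻¹ (frequency is cycles per second).
S = 1/Ω (conductance is reciprocal resistance),
    = kg⁻¹·m⁻²·s³·A².
Combining: mol·Hz·kg⁻²·S = mol · s⁻¹ · kg⁻² · (kg⁻¹·m⁻²·s³·A²) = kg⁻³·m⁻²·s²·A²·mol.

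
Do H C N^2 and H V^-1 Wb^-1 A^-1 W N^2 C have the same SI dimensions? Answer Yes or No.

No

Left side:
  H = Wb/A (inductance = flux per current),
      = kg·m²·s⁻²·A⁻².
  C = A·s = s·A (charge = current × time).
  N = kg·m/s² = kg·m·s⁻² (force = mass × acceleration).
  So N² = kg²·m²·s⁻⁴.
  Combining: H·C·N² = (kg·m²·s⁻²·A⁻²) · (s·A) · (kg²·m²·s⁻⁴) = kg³·m⁴·s⁻⁵·A⁻¹.
Right side:
  H = Wb/A (inductance = flux per current),
      = kg·m²·s⁻²·A⁻².
  V = W/A (potential = power per current),
      = kg·m²·s⁻³·A⁻¹.
  So V⁻¹ = kg⁻¹·m⁻²·s³·A.
  Wb = V·s (flux: a volt is a weber per second),
      = kg·m²·s⁻²·A⁻¹.
  So Wb⁻¹ = kg⁻¹·m⁻²·s²·A.
  W = J/s (power = energy per time),
      = kg·m²·s⁻³.
  N = kg·m/s² = kg·m·s⁻² (force = mass × acceleration).
  So N² = kg²·m²·s⁻⁴.
  C = A·s = s·A (charge = current × time).
  Combining: H·V⁻¹·Wb⁻¹·A⁻¹·W·N²·C = (kg·m²·s⁻²·A⁻²) · (kg⁻¹·m⁻²·s³·A) · (kg⁻¹·m⁻²·s²·A) · A⁻¹ · (kg·m²·s⁻³) · (kg²·m²·s⁻⁴) · (s·A) = kg²·m²·s⁻³.
Left is kg³·m⁴·s⁻⁵·A⁻¹; right is kg²·m²·s⁻³ — different.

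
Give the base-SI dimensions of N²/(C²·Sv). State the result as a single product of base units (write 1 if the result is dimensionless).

kg²·s⁻⁴·A⁻²

C = s·A.
So C⁻² = s⁻²·A⁻².
Sv = m²·s⁻².
So Sv⁻¹ = m⁻²·s².
N = kg·m·s⁻².
So N² = kg²·m²·s⁻⁴.
Combining: C⁻²·Sv⁻¹·N² = (s⁻²·A⁻²) · (m⁻²·s²) · (kg²·m²·s⁻⁴) = kg²·s⁻⁴·A⁻².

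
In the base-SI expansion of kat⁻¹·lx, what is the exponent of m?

kat = s⁻¹·mol.
So kat⁻¹ = s·mol⁻¹.
lx = m⁻²·cd.
Combining: kat⁻¹·lx = (s·mol⁻¹) · (m⁻²·cd) = m⁻²·s·mol⁻¹·cd.
The exponent of m is -2.

-2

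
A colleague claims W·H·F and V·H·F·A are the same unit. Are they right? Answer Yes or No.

Left side:
  W = J/s (power = energy per time),
      = kg·m²·s⁻³.
  H = Wb/A (inductance = flux per current),
      = kg·m²·s⁻²·A⁻².
  F = C/V (capacitance = charge per voltage),
      = A·s/(kg·m²·s⁻³·A⁻¹) (substituting C and V),
      = kg⁻¹·m⁻²·s⁴·A².
  Combining: W·H·F = (kg·m²·s⁻³) · (kg·m²·s⁻²·A⁻²) · (kg⁻¹·m⁻²·s⁴·A²) = kg·m²·s⁻¹.
Right side:
  V = kg·m²·s⁻³·A⁻¹.
  H = kg·m²·s⁻²·A⁻².
  F = kg⁻¹·m⁻²·s⁴·A².
  Combining: V·H·F·A = (kg·m²·s⁻³·A⁻¹) · (kg·m²·s⁻²·A⁻²) · (kg⁻¹·m⁻²·s⁴·A²) · A = kg·m²·s⁻¹.
Both reduce to kg·m²·s⁻¹.

Yes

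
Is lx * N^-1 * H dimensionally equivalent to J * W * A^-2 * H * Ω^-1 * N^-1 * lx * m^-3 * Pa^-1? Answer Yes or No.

Yes

Left side:
  lx = lm/m² (illuminance = luminous flux per area),
      = m⁻²·cd.
  N = kg·m/s² = kg·m·s⁻² (force = mass × acceleration).
  So N⁻¹ = kg⁻¹·m⁻¹·s².
  H = Wb/A (inductance = flux per current),
      = kg·m²·s⁻²·A⁻².
  Combining: lx·N⁻¹·H = (m⁻²·cd) · (kg⁻¹·m⁻¹·s²) · (kg·m²·s⁻²·A⁻²) = m⁻¹·A⁻²·cd.
Right side:
  J = N·m (work = force × distance),
      = kg·m²·s⁻².
  W = J/s (power = energy per time),
      = kg·m²·s⁻³.
  H = Wb/A (inductance = flux per current),
      = kg·m²·s⁻²·A⁻².
  Ω = V/A (resistance = voltage per current),
      = kg·m²·s⁻³·A⁻².
  So Ω⁻¹ = kg⁻¹·m⁻²·s³·A².
  N = kg·m/s² = kg·m·s⁻² (force = mass × acceleration).
  So N⁻¹ = kg⁻¹·m⁻¹·s².
  lx = lm/m² (illuminance = luminous flux per area),
      = m⁻²·cd.
  Pa = N/m² (pressure = force per area),
      = kg·m⁻¹·s⁻².
  So Pa⁻¹ = kg⁻¹·m·s².
  Combining: J·W·A⁻²·H·Ω⁻¹·N⁻¹·lx·m⁻³·Pa⁻¹ = (kg·m²·s⁻²) · (kg·m²·s⁻³) · A⁻² · (kg·m²·s⁻²·A⁻²) · (kg⁻¹·m⁻²·s³·A²) · (kg⁻¹·m⁻¹·s²) · (m⁻²·cd) · m⁻³ · (kg⁻¹·m·s²) = m⁻¹·A⁻²·cd.
Both reduce to m⁻¹·A⁻²·cd.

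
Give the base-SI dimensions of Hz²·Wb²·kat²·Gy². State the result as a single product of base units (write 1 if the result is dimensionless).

Hz = s⁻¹.
So Hz² = s⁻².
Wb = kg·m²·s⁻²·A⁻¹.
So Wb² = kg²·m⁴·s⁻⁴·A⁻².
kat = s⁻¹·mol.
So kat² = s⁻²·mol².
Gy = m²·s⁻².
So Gy² = m⁴·s⁻⁴.
Combining: Hz²·Wb²·kat²·Gy² = s⁻² · (kg²·m⁴·s⁻⁴·A⁻²) · (s⁻²·mol²) · (m⁴·s⁻⁴) = kg²·m⁸·s⁻¹²·A⁻²·mol².

kg²·m⁸·s⁻¹²·A⁻²·mol²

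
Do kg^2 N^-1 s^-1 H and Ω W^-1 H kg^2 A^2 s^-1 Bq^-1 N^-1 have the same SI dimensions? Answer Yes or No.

Left side:
  N = kg·m/s² = kg·m·s⁻² (force = mass × acceleration).
  So N⁻¹ = kg⁻¹·m⁻¹·s².
  H = Wb/A (inductance = flux per current),
      = kg·m²·s⁻²·A⁻².
  Combining: kg²·N⁻¹·s⁻¹·H = kg² · (kg⁻¹·m⁻¹·s²) · s⁻¹ · (kg·m²·s⁻²·A⁻²) = kg²·m·s⁻¹·A⁻².
Right side:
  Ω = V/A (resistance = voltage per current),
      = kg·m²·s⁻³·A⁻².
  W = J/s (power = energy per time),
      = kg·m²·s⁻³.
  So W⁻¹ = kg⁻¹·m⁻²·s³.
  H = Wb/A (inductance = flux per current),
      = kg·m²·s⁻²·A⁻².
  Bq = 1/s = s⁻¹ (activity is decays per second).
  So Bq⁻¹ = s.
  N = kg·m/s² = kg·m·s⁻² (force = mass × acceleration).
  So N⁻¹ = kg⁻¹·m⁻¹·s².
  Combining: Ω·W⁻¹·H·kg²·A²·s⁻¹·Bq⁻¹·N⁻¹ = (kg·m²·s⁻³·A⁻²) · (kg⁻¹·m⁻²·s³) · (kg·m²·s⁻²·A⁻²) · kg² · A² · s⁻¹ · s · (kg⁻¹·m⁻¹·s²) = kg²·m·A⁻².
Left is kg²·m·s⁻¹·A⁻²; right is kg²·m·A⁻² — different.

No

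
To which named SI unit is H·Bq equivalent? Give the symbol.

Ω

H = Wb/A (inductance = flux per current),
    = kg·m²·s⁻²·A⁻².
Bq = 1/s = s⁻¹ (activity is decays per second).
Combining: H·Bq = (kg·m²·s⁻²·A⁻²) · s⁻¹ = kg·m²·s⁻³·A⁻².
kg·m²·s⁻³·A⁻² is the base-SI form of the ohm.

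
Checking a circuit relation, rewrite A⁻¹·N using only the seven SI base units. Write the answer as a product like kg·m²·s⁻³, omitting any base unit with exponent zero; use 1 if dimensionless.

N = kg·m·s⁻².
Combining: A⁻¹·N = A⁻¹ · (kg·m·s⁻²) = kg·m·s⁻²·A⁻¹.

kg·m·s⁻²·A⁻¹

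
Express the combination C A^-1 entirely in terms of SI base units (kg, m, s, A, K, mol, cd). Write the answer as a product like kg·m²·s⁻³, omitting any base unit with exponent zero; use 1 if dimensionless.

s

C = s·A.
Combining: C·A⁻¹ = (s·A) · A⁻¹ = s.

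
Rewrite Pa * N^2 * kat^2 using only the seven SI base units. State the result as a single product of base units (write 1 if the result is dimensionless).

Pa = N/m² (pressure = force per area),
    = kg·m⁻¹·s⁻².
N = kg·m/s² = kg·m·s⁻² (force = mass × acceleration).
So N² = kg²·m²·s⁻⁴.
kat = mol/s = s⁻¹·mol (catalytic activity).
So kat² = s⁻²·mol².
Combining: Pa·N²·kat² = (kg·m⁻¹·s⁻²) · (kg²·m²·s⁻⁴) · (s⁻²·mol²) = kg³·m·s⁻⁸·mol².

kg³·m·s⁻⁸·mol²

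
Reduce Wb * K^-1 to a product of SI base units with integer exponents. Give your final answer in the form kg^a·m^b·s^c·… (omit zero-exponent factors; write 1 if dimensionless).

Wb = kg·m²·s⁻²·A⁻¹.
Combining: Wb·K⁻¹ = (kg·m²·s⁻²·A⁻¹) · K⁻¹ = kg·m²·s⁻²·A⁻¹·K⁻¹.

kg·m²·s⁻²·A⁻¹·K⁻¹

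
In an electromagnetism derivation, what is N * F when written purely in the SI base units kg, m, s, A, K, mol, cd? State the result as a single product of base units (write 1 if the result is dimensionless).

m⁻¹·s²·A²

N = kg·m·s⁻².
F = kg⁻¹·m⁻²·s⁴·A².
Combining: N·F = (kg·m·s⁻²) · (kg⁻¹·m⁻²·s⁴·A²) = m⁻¹·s²·A².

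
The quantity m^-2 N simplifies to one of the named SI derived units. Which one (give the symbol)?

N = kg·m/s² = kg·m·s⁻² (force = mass × acceleration).
Combining: m⁻²·N = m⁻² · (kg·m·s⁻²) = kg·m⁻¹·s⁻².
kg·m⁻¹·s⁻² is the base-SI form of the pascal.

Pa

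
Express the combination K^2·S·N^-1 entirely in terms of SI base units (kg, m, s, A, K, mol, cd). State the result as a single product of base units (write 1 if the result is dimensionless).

S = 1/Ω (conductance is reciprocal resistance),
    = kg⁻¹·m⁻²·s³·A².
N = kg·m/s² = kg·m·s⁻² (force = mass × acceleration).
So N⁻¹ = kg⁻¹·m⁻¹·s².
Combining: K²·S·N⁻¹ = K² · (kg⁻¹·m⁻²·s³·A²) · (kg⁻¹·m⁻¹·s²) = kg⁻²·m⁻³·s⁵·A²·K².

kg⁻²·m⁻³·s⁵·A²·K²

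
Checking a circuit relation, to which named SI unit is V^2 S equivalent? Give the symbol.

V = kg·m²·s⁻³·A⁻¹.
So V² = kg²·m⁴·s⁻⁶·A⁻².
S = kg⁻¹·m⁻²·s³·A².
Combining: V²·S = (kg²·m⁴·s⁻⁶·A⁻²) · (kg⁻¹·m⁻²·s³·A²) = kg·m²·s⁻³.
kg·m²·s⁻³ is the base-SI form of the watt.

W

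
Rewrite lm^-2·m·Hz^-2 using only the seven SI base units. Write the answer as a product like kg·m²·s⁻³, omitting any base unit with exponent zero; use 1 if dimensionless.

m·s²·cd⁻²

lm = cd.
So lm⁻² = cd⁻².
Hz = s⁻¹.
So Hz⁻² = s².
Combining: lm⁻²·m·Hz⁻² = cd⁻² · m · s² = m·s²·cd⁻².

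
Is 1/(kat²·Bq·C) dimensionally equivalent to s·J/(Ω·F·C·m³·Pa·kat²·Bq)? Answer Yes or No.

Left side:
  kat = s⁻¹·mol.
  So kat⁻² = s²·mol⁻².
  Bq = s⁻¹.
  So Bq⁻¹ = s.
  C = s·A.
  So C⁻¹ = s⁻¹·A⁻¹.
  Combining: kat⁻²·Bq⁻¹·C⁻¹ = (s²·mol⁻²) · s · (s⁻¹·A⁻¹) = s²·A⁻¹·mol⁻².
Right side:
  Ω = V/A (resistance = voltage per current),
      = kg·m²·s⁻³·A⁻².
  So Ω⁻¹ = kg⁻¹·m⁻²·s³·A².
  F = C/V (capacitance = charge per voltage),
      = A·s/(kg·m²·s⁻³·A⁻¹) (substituting C and V),
      = kg⁻¹·m⁻²·s⁴·A².
  So F⁻¹ = kg·m²·s⁻⁴·A⁻².
  C = A·s = s·A (charge = current × time).
  So C⁻¹ = s⁻¹·A⁻¹.
  Pa = N/m² (pressure = force per area),
      = kg·m⁻¹·s⁻².
  So Pa⁻¹ = kg⁻¹·m·s².
  J = N·m (work = force × distance),
      = kg·m²·s⁻².
  kat = mol/s = s⁻¹·mol (catalytic activity).
  So kat⁻² = s²·mol⁻².
  Bq = 1/s = s⁻¹ (activity is decays per second).
  So Bq⁻¹ = s.
  Combining: s·Ω⁻¹·F⁻¹·C⁻¹·m⁻³·Pa⁻¹·J·kat⁻²·Bq⁻¹ = s · (kg⁻¹·m⁻²·s³·A²) · (kg·m²·s⁻⁴·A⁻²) · (s⁻¹·A⁻¹) · m⁻³ · (kg⁻¹·m·s²) · (kg·m²·s⁻²) · (s²·mol⁻²) · s = s²·A⁻¹·mol⁻².
Both reduce to s²·A⁻¹·mol⁻².

Yes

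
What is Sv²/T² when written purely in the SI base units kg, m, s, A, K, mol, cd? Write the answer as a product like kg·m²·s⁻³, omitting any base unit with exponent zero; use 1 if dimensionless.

kg⁻²·m⁴·A²

T = Wb/m² (flux density = flux per area),
    = kg·s⁻²·A⁻¹.
So T⁻² = kg⁻²·s⁴·A².
Sv = J/kg (equivalent dose = energy per mass),
    = m²·s⁻².
So Sv² = m⁴·s⁻⁴.
Combining: T⁻²·Sv² = (kg⁻²·s⁴·A²) · (m⁴·s⁻⁴) = kg⁻²·m⁴·A².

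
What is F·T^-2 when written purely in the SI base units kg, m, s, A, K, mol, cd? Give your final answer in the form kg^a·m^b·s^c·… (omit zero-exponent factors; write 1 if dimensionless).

kg⁻³·m⁻²·s⁸·A⁴

F = C/V (capacitance = charge per voltage),
    = A·s/(kg·m²·s⁻³·A⁻¹) (substituting C and V),
    = kg⁻¹·m⁻²·s⁴·A².
T = Wb/m² (flux density = flux per area),
    = kg·s⁻²·A⁻¹.
So T⁻² = kg⁻²·s⁴·A².
Combining: F·T⁻² = (kg⁻¹·m⁻²·s⁴·A²) · (kg⁻²·s⁴·A²) = kg⁻³·m⁻²·s⁸·A⁴.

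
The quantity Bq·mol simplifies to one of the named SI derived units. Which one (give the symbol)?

Bq = 1/s = s⁻¹ (activity is decays per second).
Combining: Bq·mol = s⁻¹ · mol = s⁻¹·mol.
s⁻¹·mol is the base-SI form of the katal.

kat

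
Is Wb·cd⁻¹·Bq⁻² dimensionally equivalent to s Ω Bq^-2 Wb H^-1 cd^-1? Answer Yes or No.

Yes

Left side:
  Wb = V·s (flux: a volt is a weber per second),
      = kg·m²·s⁻²·A⁻¹.
  Bq = 1/s = s⁻¹ (activity is decays per second).
  So Bq⁻² = s².
  Combining: Wb·cd⁻¹·Bq⁻² = (kg·m²·s⁻²·A⁻¹) · cd⁻¹ · s² = kg·m²·A⁻¹·cd⁻¹.
Right side:
  Ω = V/A (resistance = voltage per current),
      = kg·m²·s⁻³·A⁻².
  Bq = 1/s = s⁻¹ (activity is decays per second).
  So Bq⁻² = s².
  Wb = V·s (flux: a volt is a weber per second),
      = kg·m²·s⁻²·A⁻¹.
  H = Wb/A (inductance = flux per current),
      = kg·m²·s⁻²·A⁻².
  So H⁻¹ = kg⁻¹·m⁻²·s²·A².
  Combining: s·Ω·Bq⁻²·Wb·H⁻¹·cd⁻¹ = s · (kg·m²·s⁻³·A⁻²) · s² · (kg·m²·s⁻²·A⁻¹) · (kg⁻¹·m⁻²·s²·A²) · cd⁻¹ = kg·m²·A⁻¹·cd⁻¹.
Both reduce to kg·m²·A⁻¹·cd⁻¹.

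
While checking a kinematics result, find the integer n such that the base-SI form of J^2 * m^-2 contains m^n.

2

J = kg·m²·s⁻².
So J² = kg²·m⁴·s⁻⁴.
Combining: J²·m⁻² = (kg²·m⁴·s⁻⁴) · m⁻² = kg²·m²·s⁻⁴.
The exponent of m is 2.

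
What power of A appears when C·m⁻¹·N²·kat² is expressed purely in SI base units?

1

C = A·s = s·A (charge = current × time).
N = kg·m/s² = kg·m·s⁻² (force = mass × acceleration).
So N² = kg²·m²·s⁻⁴.
kat = mol/s = s⁻¹·mol (catalytic activity).
So kat² = s⁻²·mol².
Combining: C·m⁻¹·N²·kat² = (s·A) · m⁻¹ · (kg²·m²·s⁻⁴) · (s⁻²·mol²) = kg²·m·s⁻⁵·A·mol².
The exponent of A is 1.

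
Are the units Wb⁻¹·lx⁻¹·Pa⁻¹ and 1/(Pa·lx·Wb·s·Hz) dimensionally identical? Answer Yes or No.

Yes

Left side:
  Wb = V·s (flux: a volt is a weber per second),
      = kg·m²·s⁻²·A⁻¹.
  So Wb⁻¹ = kg⁻¹·m⁻²·s²·A.
  lx = lm/m² (illuminance = luminous flux per area),
      = m⁻²·cd.
  So lx⁻¹ = m²·cd⁻¹.
  Pa = N/m² (pressure = force per area),
      = kg·m⁻¹·s⁻².
  So Pa⁻¹ = kg⁻¹·m·s².
  Combining: Wb⁻¹·lx⁻¹·Pa⁻¹ = (kg⁻¹·m⁻²·s²·A) · (m²·cd⁻¹) · (kg⁻¹·m·s²) = kg⁻²·m·s⁴·A·cd⁻¹.
Right side:
  Pa = kg·m⁻¹·s⁻².
  So Pa⁻¹ = kg⁻¹·m·s².
  lx = m⁻²·cd.
  So lx⁻¹ = m²·cd⁻¹.
  Wb = kg·m²·s⁻²·A⁻¹.
  So Wb⁻¹ = kg⁻¹·m⁻²·s²·A.
  Hz = s⁻¹.
  So Hz⁻¹ = s.
  Combining: Pa⁻¹·lx⁻¹·Wb⁻¹·s⁻¹·Hz⁻¹ = (kg⁻¹·m·s²) · (m²·cd⁻¹) · (kg⁻¹·m⁻²·s²·A) · s⁻¹ · s = kg⁻²·m·s⁴·A·cd⁻¹.
Both reduce to kg⁻²·m·s⁴·A·cd⁻¹.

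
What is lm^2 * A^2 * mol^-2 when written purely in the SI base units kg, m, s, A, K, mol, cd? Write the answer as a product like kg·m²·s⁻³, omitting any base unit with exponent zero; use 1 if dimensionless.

A²·mol⁻²·cd²

lm = cd·sr = cd (luminous flux; sr is dimensionless).
So lm² = cd².
Combining: lm²·A²·mol⁻² = cd² · A² · mol⁻² = A²·mol⁻²·cd².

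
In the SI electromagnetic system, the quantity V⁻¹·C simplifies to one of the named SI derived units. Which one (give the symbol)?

V = W/A (potential = power per current),
    = kg·m²·s⁻³·A⁻¹.
So V⁻¹ = kg⁻¹·m⁻²·s³·A.
C = A·s = s·A (charge = current × time).
Combining: V⁻¹·C = (kg⁻¹·m⁻²·s³·A) · (s·A) = kg⁻¹·m⁻²·s⁴·A².
kg⁻¹·m⁻²·s⁴·A² is the base-SI form of the farad.

F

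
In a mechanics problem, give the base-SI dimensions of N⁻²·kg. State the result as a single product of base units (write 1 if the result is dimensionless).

N = kg·m/s² = kg·m·s⁻² (force = mass × acceleration).
So N⁻² = kg⁻²·m⁻²·s⁴.
Combining: N⁻²·kg = (kg⁻²·m⁻²·s⁴) · kg = kg⁻¹·m⁻²·s⁴.

kg⁻¹·m⁻²·s⁴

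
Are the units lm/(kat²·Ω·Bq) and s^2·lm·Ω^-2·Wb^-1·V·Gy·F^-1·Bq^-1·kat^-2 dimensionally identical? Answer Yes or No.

No

Left side:
  kat = mol/s = s⁻¹·mol (catalytic activity).
  So kat⁻² = s²·mol⁻².
  Ω = V/A (resistance = voltage per current),
      = kg·m²·s⁻³·A⁻².
  So Ω⁻¹ = kg⁻¹·m⁻²·s³·A².
  lm = cd·sr = cd (luminous flux; sr is dimensionless).
  Bq = 1/s = s⁻¹ (activity is decays per second).
  So Bq⁻¹ = s.
  Combining: kat⁻²·Ω⁻¹·lm·Bq⁻¹ = (s²·mol⁻²) · (kg⁻¹·m⁻²·s³·A²) · cd · s = kg⁻¹·m⁻²·s⁶·A²·mol⁻²·cd.
Right side:
  lm = cd·sr = cd (luminous flux; sr is dimensionless).
  Ω = V/A (resistance = voltage per current),
      = kg·m²·s⁻³·A⁻².
  So Ω⁻² = kg⁻²·m⁻⁴·s⁶·A⁴.
  Wb = V·s (flux: a volt is a weber per second),
      = kg·m²·s⁻²·A⁻¹.
  So Wb⁻¹ = kg⁻¹·m⁻²·s²·A.
  V = W/A (potential = power per current),
      = kg·m²·s⁻³·A⁻¹.
  Gy = J/kg (absorbed dose = energy per mass),
      = m²·s⁻².
  F = C/V (capacitance = charge per voltage),
      = A·s/(kg·m²·s⁻³·A⁻¹) (substituting C and V),
      = kg⁻¹·m⁻²·s⁴·A².
  So F⁻¹ = kg·m²·s⁻⁴·A⁻².
  Bq = 1/s = s⁻¹ (activity is decays per second).
  So Bq⁻¹ = s.
  kat = mol/s = s⁻¹·mol (catalytic activity).
  So kat⁻² = s²·mol⁻².
  Combining: s²·lm·Ω⁻²·Wb⁻¹·V·Gy·F⁻¹·Bq⁻¹·kat⁻² = s² · cd · (kg⁻²·m⁻⁴·s⁶·A⁴) · (kg⁻¹·m⁻²·s²·A) · (kg·m²·s⁻³·A⁻¹) · (m²·s⁻²) · (kg·m²·s⁻⁴·A⁻²) · s · (s²·mol⁻²) = kg⁻¹·s⁴·A²·mol⁻²·cd.
Left is kg⁻¹·m⁻²·s⁶·A²·mol⁻²·cd; right is kg⁻¹·s⁴·A²·mol⁻²·cd — different.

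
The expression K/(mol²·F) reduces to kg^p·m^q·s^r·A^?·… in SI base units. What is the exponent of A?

F = kg⁻¹·m⁻²·s⁴·A².
So F⁻¹ = kg·m²·s⁻⁴·A⁻².
Combining: K·mol⁻²·F⁻¹ = K · mol⁻² · (kg·m²·s⁻⁴·A⁻²) = kg·m²·s⁻⁴·A⁻²·K·mol⁻².
The exponent of A is -2.

-2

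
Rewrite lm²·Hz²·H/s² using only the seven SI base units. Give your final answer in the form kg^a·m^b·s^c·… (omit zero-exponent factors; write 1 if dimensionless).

lm = cd.
So lm² = cd².
Hz = s⁻¹.
So Hz² = s⁻².
H = kg·m²·s⁻²·A⁻².
Combining: lm²·Hz²·H·s⁻² = cd² · s⁻² · (kg·m²·s⁻²·A⁻²) · s⁻² = kg·m²·s⁻⁶·A⁻²·cd².

kg·m²·s⁻⁶·A⁻²·cd²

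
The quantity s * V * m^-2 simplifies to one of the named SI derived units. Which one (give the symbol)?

T

V = kg·m²·s⁻³·A⁻¹.
Combining: s·V·m⁻² = s · (kg·m²·s⁻³·A⁻¹) · m⁻² = kg·s⁻²·A⁻¹.
kg·s⁻²·A⁻¹ is the base-SI form of the tesla.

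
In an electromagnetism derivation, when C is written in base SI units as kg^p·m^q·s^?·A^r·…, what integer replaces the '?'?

1

C = s·A.
The exponent of s is 1.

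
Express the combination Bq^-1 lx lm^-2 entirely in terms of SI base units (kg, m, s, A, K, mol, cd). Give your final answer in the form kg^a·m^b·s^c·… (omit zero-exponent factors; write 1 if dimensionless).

Bq = 1/s = s⁻¹ (activity is decays per second).
So Bq⁻¹ = s.
lx = lm/m² (illuminance = luminous flux per area),
    = m⁻²·cd.
lm = cd·sr = cd (luminous flux; sr is dimensionless).
So lm⁻² = cd⁻².
Combining: Bq⁻¹·lx·lm⁻² = s · (m⁻²·cd) · cd⁻² = m⁻²·s·cd⁻¹.

m⁻²·s·cd⁻¹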